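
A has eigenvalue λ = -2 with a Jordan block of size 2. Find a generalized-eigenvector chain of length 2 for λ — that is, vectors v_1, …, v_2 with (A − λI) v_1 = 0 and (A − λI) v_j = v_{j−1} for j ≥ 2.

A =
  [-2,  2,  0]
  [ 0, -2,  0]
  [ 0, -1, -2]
A Jordan chain for λ = -2 of length 2:
v_1 = (2, 0, -1)ᵀ
v_2 = (0, 1, 0)ᵀ

Let N = A − (-2)·I. We want v_2 with N^2 v_2 = 0 but N^1 v_2 ≠ 0; then v_{j-1} := N · v_j for j = 2, …, 2.

Pick v_2 = (0, 1, 0)ᵀ.
Then v_1 = N · v_2 = (2, 0, -1)ᵀ.

Sanity check: (A − (-2)·I) v_1 = (0, 0, 0)ᵀ = 0. ✓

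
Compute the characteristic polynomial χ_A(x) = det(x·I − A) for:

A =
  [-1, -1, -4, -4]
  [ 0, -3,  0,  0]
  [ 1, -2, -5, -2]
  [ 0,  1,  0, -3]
x^4 + 12*x^3 + 54*x^2 + 108*x + 81

Expanding det(x·I − A) (e.g. by cofactor expansion or by noting that A is similar to its Jordan form J, which has the same characteristic polynomial as A) gives
  χ_A(x) = x^4 + 12*x^3 + 54*x^2 + 108*x + 81
which factors as (x + 3)^4. The eigenvalues (with algebraic multiplicities) are λ = -3 with multiplicity 4.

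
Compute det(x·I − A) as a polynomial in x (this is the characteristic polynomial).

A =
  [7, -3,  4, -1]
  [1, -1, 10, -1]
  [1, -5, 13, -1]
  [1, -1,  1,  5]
x^4 - 24*x^3 + 216*x^2 - 864*x + 1296

Expanding det(x·I − A) (e.g. by cofactor expansion or by noting that A is similar to its Jordan form J, which has the same characteristic polynomial as A) gives
  χ_A(x) = x^4 - 24*x^3 + 216*x^2 - 864*x + 1296
which factors as (x - 6)^4. The eigenvalues (with algebraic multiplicities) are λ = 6 with multiplicity 4.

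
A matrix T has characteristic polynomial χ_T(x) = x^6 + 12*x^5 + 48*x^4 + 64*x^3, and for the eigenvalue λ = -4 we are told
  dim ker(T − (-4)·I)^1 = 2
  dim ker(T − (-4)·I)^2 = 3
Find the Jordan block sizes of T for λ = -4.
Block sizes for λ = -4: [2, 1]

From the dimensions of kernels of powers, the number of Jordan blocks of size at least j is d_j − d_{j−1} where d_j = dim ker(N^j) (with d_0 = 0). Computing the differences gives [2, 1].
The number of blocks of size exactly k is (#blocks of size ≥ k) − (#blocks of size ≥ k + 1), so the partition is: 1 block(s) of size 1, 1 block(s) of size 2.
In nonincreasing order the block sizes are [2, 1].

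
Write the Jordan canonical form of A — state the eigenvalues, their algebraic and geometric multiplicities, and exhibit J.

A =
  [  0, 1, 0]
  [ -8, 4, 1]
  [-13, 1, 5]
J_3(3)

The characteristic polynomial is
  det(x·I − A) = x^3 - 9*x^2 + 27*x - 27 = (x - 3)^3

Eigenvalues and multiplicities (the geometric multiplicity of λ is n − rank(A − λI), which equals the number of Jordan blocks for λ):
  λ = 3: algebraic multiplicity = 3, geometric multiplicity = 1

Determining the block sizes for each eigenvalue:
  λ = 3: one block (gm = 1), so the single block has size am = 3 → block sizes [3]

Assembling the blocks gives a Jordan form
J =
  [3, 1, 0]
  [0, 3, 1]
  [0, 0, 3]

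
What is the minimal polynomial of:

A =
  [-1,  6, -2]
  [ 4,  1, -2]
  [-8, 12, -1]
x^3 + x^2 - 17*x + 15

The characteristic polynomial is χ_A(x) = (x - 3)*(x - 1)*(x + 5), so the eigenvalues are known. The minimal polynomial is
  m_A(x) = Π_λ (x − λ)^{k_λ}
where k_λ is the size of the *largest* Jordan block for λ (equivalently, the smallest k with (A − λI)^k v = 0 for every generalised eigenvector v of λ).

  λ = -5: largest Jordan block has size 1, contributing (x + 5)
  λ = 1: largest Jordan block has size 1, contributing (x − 1)
  λ = 3: largest Jordan block has size 1, contributing (x − 3)

So m_A(x) = (x - 3)*(x - 1)*(x + 5) = x^3 + x^2 - 17*x + 15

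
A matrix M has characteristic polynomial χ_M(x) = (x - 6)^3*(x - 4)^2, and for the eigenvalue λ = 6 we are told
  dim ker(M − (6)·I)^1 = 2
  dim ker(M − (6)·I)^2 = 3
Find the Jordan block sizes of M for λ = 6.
Block sizes for λ = 6: [2, 1]

From the dimensions of kernels of powers, the number of Jordan blocks of size at least j is d_j − d_{j−1} where d_j = dim ker(N^j) (with d_0 = 0). Computing the differences gives [2, 1].
The number of blocks of size exactly k is (#blocks of size ≥ k) − (#blocks of size ≥ k + 1), so the partition is: 1 block(s) of size 1, 1 block(s) of size 2.
In nonincreasing order the block sizes are [2, 1].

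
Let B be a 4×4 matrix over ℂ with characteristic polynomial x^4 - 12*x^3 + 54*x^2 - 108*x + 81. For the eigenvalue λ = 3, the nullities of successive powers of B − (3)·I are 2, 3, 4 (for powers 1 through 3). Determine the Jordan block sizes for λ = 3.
Block sizes for λ = 3: [3, 1]

From the dimensions of kernels of powers, the number of Jordan blocks of size at least j is d_j − d_{j−1} where d_j = dim ker(N^j) (with d_0 = 0). Computing the differences gives [2, 1, 1].
The number of blocks of size exactly k is (#blocks of size ≥ k) − (#blocks of size ≥ k + 1), so the partition is: 1 block(s) of size 1, 1 block(s) of size 3.
In nonincreasing order the block sizes are [3, 1].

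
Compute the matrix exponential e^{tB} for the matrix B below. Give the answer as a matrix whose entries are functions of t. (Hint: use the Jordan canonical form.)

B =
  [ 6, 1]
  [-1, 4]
e^{tB} =
  [t*exp(5*t) + exp(5*t), t*exp(5*t)]
  [-t*exp(5*t), -t*exp(5*t) + exp(5*t)]

Strategy: write B = P · J · P⁻¹ where J is a Jordan canonical form, so e^{tB} = P · e^{tJ} · P⁻¹, and e^{tJ} can be computed block-by-block.

B has Jordan form
J =
  [5, 1]
  [0, 5]
(up to reordering of blocks).

Per-block formulas:
  For a 2×2 Jordan block J_2(5): exp(t · J_2(5)) = e^(5t)·(I + t·N), where N is the 2×2 nilpotent shift.

After assembling e^{tJ} and conjugating by P, we get:

e^{tB} =
  [t*exp(5*t) + exp(5*t), t*exp(5*t)]
  [-t*exp(5*t), -t*exp(5*t) + exp(5*t)]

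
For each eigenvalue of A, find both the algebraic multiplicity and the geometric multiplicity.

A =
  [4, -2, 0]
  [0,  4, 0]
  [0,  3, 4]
λ = 4: alg = 3, geom = 2

Step 1 — factor the characteristic polynomial to read off the algebraic multiplicities:
  χ_A(x) = (x - 4)^3

Step 2 — compute geometric multiplicities via the rank-nullity identity g(λ) = n − rank(A − λI):
  rank(A − (4)·I) = 1, so dim ker(A − (4)·I) = n − 1 = 2

Summary:
  λ = 4: algebraic multiplicity = 3, geometric multiplicity = 2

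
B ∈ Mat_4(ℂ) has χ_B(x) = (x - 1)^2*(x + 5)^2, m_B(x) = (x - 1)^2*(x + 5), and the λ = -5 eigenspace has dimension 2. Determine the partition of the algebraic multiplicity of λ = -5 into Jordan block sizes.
Block sizes for λ = -5: [1, 1]

Step 1 — from the characteristic polynomial, algebraic multiplicity of λ = -5 is 2. From dim ker(B − (-5)·I) = 2, there are exactly 2 Jordan blocks for λ = -5.
Step 2 — from the minimal polynomial, the factor (x + 5) tells us the largest block for λ = -5 has size 1.
Step 3 — with total size 2, 2 blocks, and largest block 1, the block sizes (in nonincreasing order) are [1, 1].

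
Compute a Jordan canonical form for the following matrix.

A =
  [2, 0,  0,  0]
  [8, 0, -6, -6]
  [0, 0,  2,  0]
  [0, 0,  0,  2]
J_1(0) ⊕ J_1(2) ⊕ J_1(2) ⊕ J_1(2)

The characteristic polynomial is
  det(x·I − A) = x^4 - 6*x^3 + 12*x^2 - 8*x = x*(x - 2)^3

Eigenvalues and multiplicities (the geometric multiplicity of λ is n − rank(A − λI), which equals the number of Jordan blocks for λ):
  λ = 0: algebraic multiplicity = 1, geometric multiplicity = 1
  λ = 2: algebraic multiplicity = 3, geometric multiplicity = 3

Determining the block sizes for each eigenvalue:
  λ = 0: one block (gm = 1), so the single block has size am = 1 → block sizes [1]
  λ = 2: gm = am = 3, so every block has size 1 → block sizes [1, 1, 1]

Assembling the blocks gives a Jordan form
J =
  [0, 0, 0, 0]
  [0, 2, 0, 0]
  [0, 0, 2, 0]
  [0, 0, 0, 2]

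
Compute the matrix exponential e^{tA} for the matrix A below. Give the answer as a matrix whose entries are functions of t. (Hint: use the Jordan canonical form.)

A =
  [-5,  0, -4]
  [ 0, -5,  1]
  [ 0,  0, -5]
e^{tA} =
  [exp(-5*t), 0, -4*t*exp(-5*t)]
  [0, exp(-5*t), t*exp(-5*t)]
  [0, 0, exp(-5*t)]

Strategy: write A = P · J · P⁻¹ where J is a Jordan canonical form, so e^{tA} = P · e^{tJ} · P⁻¹, and e^{tJ} can be computed block-by-block.

A has Jordan form
J =
  [-5,  1,  0]
  [ 0, -5,  0]
  [ 0,  0, -5]
(up to reordering of blocks).

Per-block formulas:
  For a 2×2 Jordan block J_2(-5): exp(t · J_2(-5)) = e^(-5t)·(I + t·N), where N is the 2×2 nilpotent shift.
  For a 1×1 block at λ = -5: exp(t · [-5]) = [e^(-5t)].

After assembling e^{tJ} and conjugating by P, we get:

e^{tA} =
  [exp(-5*t), 0, -4*t*exp(-5*t)]
  [0, exp(-5*t), t*exp(-5*t)]
  [0, 0, exp(-5*t)]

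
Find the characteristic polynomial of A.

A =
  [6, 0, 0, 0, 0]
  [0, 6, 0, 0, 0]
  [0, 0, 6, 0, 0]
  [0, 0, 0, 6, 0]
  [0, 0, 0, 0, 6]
x^5 - 30*x^4 + 360*x^3 - 2160*x^2 + 6480*x - 7776

Expanding det(x·I − A) (e.g. by cofactor expansion or by noting that A is similar to its Jordan form J, which has the same characteristic polynomial as A) gives
  χ_A(x) = x^5 - 30*x^4 + 360*x^3 - 2160*x^2 + 6480*x - 7776
which factors as (x - 6)^5. The eigenvalues (with algebraic multiplicities) are λ = 6 with multiplicity 5.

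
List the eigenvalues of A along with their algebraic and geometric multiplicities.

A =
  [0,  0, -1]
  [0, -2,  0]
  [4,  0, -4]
λ = -2: alg = 3, geom = 2

Step 1 — factor the characteristic polynomial to read off the algebraic multiplicities:
  χ_A(x) = (x + 2)^3

Step 2 — compute geometric multiplicities via the rank-nullity identity g(λ) = n − rank(A − λI):
  rank(A − (-2)·I) = 1, so dim ker(A − (-2)·I) = n − 1 = 2

Summary:
  λ = -2: algebraic multiplicity = 3, geometric multiplicity = 2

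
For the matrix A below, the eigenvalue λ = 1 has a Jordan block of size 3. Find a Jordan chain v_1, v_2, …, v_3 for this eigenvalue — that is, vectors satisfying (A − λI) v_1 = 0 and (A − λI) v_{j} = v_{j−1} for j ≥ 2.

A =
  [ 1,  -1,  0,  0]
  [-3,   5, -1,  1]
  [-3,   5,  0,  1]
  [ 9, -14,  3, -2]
A Jordan chain for λ = 1 of length 3:
v_1 = (3, 0, -3, 6)ᵀ
v_2 = (0, -3, -3, 9)ᵀ
v_3 = (1, 0, 0, 0)ᵀ

Let N = A − (1)·I. We want v_3 with N^3 v_3 = 0 but N^2 v_3 ≠ 0; then v_{j-1} := N · v_j for j = 3, …, 2.

Pick v_3 = (1, 0, 0, 0)ᵀ.
Then v_2 = N · v_3 = (0, -3, -3, 9)ᵀ.
Then v_1 = N · v_2 = (3, 0, -3, 6)ᵀ.

Sanity check: (A − (1)·I) v_1 = (0, 0, 0, 0)ᵀ = 0. ✓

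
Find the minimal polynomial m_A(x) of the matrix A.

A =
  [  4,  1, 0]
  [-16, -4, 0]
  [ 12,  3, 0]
x^2

The characteristic polynomial is χ_A(x) = x^3, so the eigenvalues are known. The minimal polynomial is
  m_A(x) = Π_λ (x − λ)^{k_λ}
where k_λ is the size of the *largest* Jordan block for λ (equivalently, the smallest k with (A − λI)^k v = 0 for every generalised eigenvector v of λ).

  λ = 0: largest Jordan block has size 2, contributing (x − 0)^2

So m_A(x) = x^2 = x^2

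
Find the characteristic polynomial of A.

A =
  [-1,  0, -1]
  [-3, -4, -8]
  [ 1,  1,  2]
x^3 + 3*x^2 + 3*x + 1

Expanding det(x·I − A) (e.g. by cofactor expansion or by noting that A is similar to its Jordan form J, which has the same characteristic polynomial as A) gives
  χ_A(x) = x^3 + 3*x^2 + 3*x + 1
which factors as (x + 1)^3. The eigenvalues (with algebraic multiplicities) are λ = -1 with multiplicity 3.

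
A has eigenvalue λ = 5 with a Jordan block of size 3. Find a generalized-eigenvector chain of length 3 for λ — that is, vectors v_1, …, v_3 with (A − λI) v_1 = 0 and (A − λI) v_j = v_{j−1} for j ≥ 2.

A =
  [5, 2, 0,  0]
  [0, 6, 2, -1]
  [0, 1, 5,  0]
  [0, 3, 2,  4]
A Jordan chain for λ = 5 of length 3:
v_1 = (2, 0, 1, 2)ᵀ
v_2 = (2, 1, 1, 3)ᵀ
v_3 = (0, 1, 0, 0)ᵀ

Let N = A − (5)·I. We want v_3 with N^3 v_3 = 0 but N^2 v_3 ≠ 0; then v_{j-1} := N · v_j for j = 3, …, 2.

Pick v_3 = (0, 1, 0, 0)ᵀ.
Then v_2 = N · v_3 = (2, 1, 1, 3)ᵀ.
Then v_1 = N · v_2 = (2, 0, 1, 2)ᵀ.

Sanity check: (A − (5)·I) v_1 = (0, 0, 0, 0)ᵀ = 0. ✓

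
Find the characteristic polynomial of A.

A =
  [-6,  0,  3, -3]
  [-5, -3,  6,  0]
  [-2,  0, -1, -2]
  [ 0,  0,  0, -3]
x^4 + 13*x^3 + 63*x^2 + 135*x + 108

Expanding det(x·I − A) (e.g. by cofactor expansion or by noting that A is similar to its Jordan form J, which has the same characteristic polynomial as A) gives
  χ_A(x) = x^4 + 13*x^3 + 63*x^2 + 135*x + 108
which factors as (x + 3)^3*(x + 4). The eigenvalues (with algebraic multiplicities) are λ = -4 with multiplicity 1, λ = -3 with multiplicity 3.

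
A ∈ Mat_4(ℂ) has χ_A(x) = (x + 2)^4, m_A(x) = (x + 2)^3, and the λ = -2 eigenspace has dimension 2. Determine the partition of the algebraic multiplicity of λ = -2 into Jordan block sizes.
Block sizes for λ = -2: [3, 1]

Step 1 — from the characteristic polynomial, algebraic multiplicity of λ = -2 is 4. From dim ker(A − (-2)·I) = 2, there are exactly 2 Jordan blocks for λ = -2.
Step 2 — from the minimal polynomial, the factor (x + 2)^3 tells us the largest block for λ = -2 has size 3.
Step 3 — with total size 4, 2 blocks, and largest block 3, the block sizes (in nonincreasing order) are [3, 1].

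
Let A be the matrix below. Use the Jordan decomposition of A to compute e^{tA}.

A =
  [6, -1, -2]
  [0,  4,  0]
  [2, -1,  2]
e^{tA} =
  [2*t*exp(4*t) + exp(4*t), -t*exp(4*t), -2*t*exp(4*t)]
  [0, exp(4*t), 0]
  [2*t*exp(4*t), -t*exp(4*t), -2*t*exp(4*t) + exp(4*t)]

Strategy: write A = P · J · P⁻¹ where J is a Jordan canonical form, so e^{tA} = P · e^{tJ} · P⁻¹, and e^{tJ} can be computed block-by-block.

A has Jordan form
J =
  [4, 1, 0]
  [0, 4, 0]
  [0, 0, 4]
(up to reordering of blocks).

Per-block formulas:
  For a 1×1 block at λ = 4: exp(t · [4]) = [e^(4t)].
  For a 2×2 Jordan block J_2(4): exp(t · J_2(4)) = e^(4t)·(I + t·N), where N is the 2×2 nilpotent shift.

After assembling e^{tJ} and conjugating by P, we get:

e^{tA} =
  [2*t*exp(4*t) + exp(4*t), -t*exp(4*t), -2*t*exp(4*t)]
  [0, exp(4*t), 0]
  [2*t*exp(4*t), -t*exp(4*t), -2*t*exp(4*t) + exp(4*t)]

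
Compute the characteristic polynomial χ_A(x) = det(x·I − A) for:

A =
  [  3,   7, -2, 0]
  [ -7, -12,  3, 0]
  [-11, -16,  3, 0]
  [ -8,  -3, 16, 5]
x^4 + x^3 - 18*x^2 - 52*x - 40

Expanding det(x·I − A) (e.g. by cofactor expansion or by noting that A is similar to its Jordan form J, which has the same characteristic polynomial as A) gives
  χ_A(x) = x^4 + x^3 - 18*x^2 - 52*x - 40
which factors as (x - 5)*(x + 2)^3. The eigenvalues (with algebraic multiplicities) are λ = -2 with multiplicity 3, λ = 5 with multiplicity 1.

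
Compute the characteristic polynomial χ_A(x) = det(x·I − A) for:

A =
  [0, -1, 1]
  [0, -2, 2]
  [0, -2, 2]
x^3

Expanding det(x·I − A) (e.g. by cofactor expansion or by noting that A is similar to its Jordan form J, which has the same characteristic polynomial as A) gives
  χ_A(x) = x^3
which factors as x^3. The eigenvalues (with algebraic multiplicities) are λ = 0 with multiplicity 3.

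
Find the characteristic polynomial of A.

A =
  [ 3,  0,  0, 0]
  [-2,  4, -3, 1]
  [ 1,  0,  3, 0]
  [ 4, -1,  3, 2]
x^4 - 12*x^3 + 54*x^2 - 108*x + 81

Expanding det(x·I − A) (e.g. by cofactor expansion or by noting that A is similar to its Jordan form J, which has the same characteristic polynomial as A) gives
  χ_A(x) = x^4 - 12*x^3 + 54*x^2 - 108*x + 81
which factors as (x - 3)^4. The eigenvalues (with algebraic multiplicities) are λ = 3 with multiplicity 4.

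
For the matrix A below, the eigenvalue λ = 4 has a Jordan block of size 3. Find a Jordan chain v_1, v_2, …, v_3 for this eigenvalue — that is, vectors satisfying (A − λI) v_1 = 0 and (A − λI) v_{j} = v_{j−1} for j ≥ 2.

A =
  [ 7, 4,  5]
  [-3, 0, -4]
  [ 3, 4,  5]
A Jordan chain for λ = 4 of length 3:
v_1 = (12, -9, 0)ᵀ
v_2 = (3, -3, 3)ᵀ
v_3 = (1, 0, 0)ᵀ

Let N = A − (4)·I. We want v_3 with N^3 v_3 = 0 but N^2 v_3 ≠ 0; then v_{j-1} := N · v_j for j = 3, …, 2.

Pick v_3 = (1, 0, 0)ᵀ.
Then v_2 = N · v_3 = (3, -3, 3)ᵀ.
Then v_1 = N · v_2 = (12, -9, 0)ᵀ.

Sanity check: (A − (4)·I) v_1 = (0, 0, 0)ᵀ = 0. ✓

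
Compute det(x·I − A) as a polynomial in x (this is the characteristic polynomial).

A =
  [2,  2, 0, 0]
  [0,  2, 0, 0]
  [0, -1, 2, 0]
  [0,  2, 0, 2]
x^4 - 8*x^3 + 24*x^2 - 32*x + 16

Expanding det(x·I − A) (e.g. by cofactor expansion or by noting that A is similar to its Jordan form J, which has the same characteristic polynomial as A) gives
  χ_A(x) = x^4 - 8*x^3 + 24*x^2 - 32*x + 16
which factors as (x - 2)^4. The eigenvalues (with algebraic multiplicities) are λ = 2 with multiplicity 4.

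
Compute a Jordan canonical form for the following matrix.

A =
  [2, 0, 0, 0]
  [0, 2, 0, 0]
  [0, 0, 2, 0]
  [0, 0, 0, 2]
J_1(2) ⊕ J_1(2) ⊕ J_1(2) ⊕ J_1(2)

The characteristic polynomial is
  det(x·I − A) = x^4 - 8*x^3 + 24*x^2 - 32*x + 16 = (x - 2)^4

Eigenvalues and multiplicities (the geometric multiplicity of λ is n − rank(A − λI), which equals the number of Jordan blocks for λ):
  λ = 2: algebraic multiplicity = 4, geometric multiplicity = 4

Determining the block sizes for each eigenvalue:
  λ = 2: gm = am = 4, so every block has size 1 → block sizes [1, 1, 1, 1]

Assembling the blocks gives a Jordan form
J =
  [2, 0, 0, 0]
  [0, 2, 0, 0]
  [0, 0, 2, 0]
  [0, 0, 0, 2]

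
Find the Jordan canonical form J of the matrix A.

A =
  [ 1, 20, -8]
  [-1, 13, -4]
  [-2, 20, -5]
J_2(3) ⊕ J_1(3)

The characteristic polynomial is
  det(x·I − A) = x^3 - 9*x^2 + 27*x - 27 = (x - 3)^3

Eigenvalues and multiplicities (the geometric multiplicity of λ is n − rank(A − λI), which equals the number of Jordan blocks for λ):
  λ = 3: algebraic multiplicity = 3, geometric multiplicity = 2

Determining the block sizes for each eigenvalue:
  λ = 3: 2 blocks summing to 3 forces exactly one block of size 2 and the rest size 1 → block sizes [2, 1]

Assembling the blocks gives a Jordan form
J =
  [3, 1, 0]
  [0, 3, 0]
  [0, 0, 3]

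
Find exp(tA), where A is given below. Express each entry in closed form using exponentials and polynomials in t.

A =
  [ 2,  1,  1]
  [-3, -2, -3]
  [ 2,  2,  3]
e^{tA} =
  [t*exp(t) + exp(t), t*exp(t), t*exp(t)]
  [-3*t*exp(t), -3*t*exp(t) + exp(t), -3*t*exp(t)]
  [2*t*exp(t), 2*t*exp(t), 2*t*exp(t) + exp(t)]

Strategy: write A = P · J · P⁻¹ where J is a Jordan canonical form, so e^{tA} = P · e^{tJ} · P⁻¹, and e^{tJ} can be computed block-by-block.

A has Jordan form
J =
  [1, 1, 0]
  [0, 1, 0]
  [0, 0, 1]
(up to reordering of blocks).

Per-block formulas:
  For a 2×2 Jordan block J_2(1): exp(t · J_2(1)) = e^(1t)·(I + t·N), where N is the 2×2 nilpotent shift.
  For a 1×1 block at λ = 1: exp(t · [1]) = [e^(1t)].

After assembling e^{tJ} and conjugating by P, we get:

e^{tA} =
  [t*exp(t) + exp(t), t*exp(t), t*exp(t)]
  [-3*t*exp(t), -3*t*exp(t) + exp(t), -3*t*exp(t)]
  [2*t*exp(t), 2*t*exp(t), 2*t*exp(t) + exp(t)]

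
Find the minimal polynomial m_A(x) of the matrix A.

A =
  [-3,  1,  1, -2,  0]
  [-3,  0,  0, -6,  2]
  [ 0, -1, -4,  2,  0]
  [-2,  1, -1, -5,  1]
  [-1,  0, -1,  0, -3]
x^3 + 9*x^2 + 27*x + 27

The characteristic polynomial is χ_A(x) = (x + 3)^5, so the eigenvalues are known. The minimal polynomial is
  m_A(x) = Π_λ (x − λ)^{k_λ}
where k_λ is the size of the *largest* Jordan block for λ (equivalently, the smallest k with (A − λI)^k v = 0 for every generalised eigenvector v of λ).

  λ = -3: largest Jordan block has size 3, contributing (x + 3)^3

So m_A(x) = (x + 3)^3 = x^3 + 9*x^2 + 27*x + 27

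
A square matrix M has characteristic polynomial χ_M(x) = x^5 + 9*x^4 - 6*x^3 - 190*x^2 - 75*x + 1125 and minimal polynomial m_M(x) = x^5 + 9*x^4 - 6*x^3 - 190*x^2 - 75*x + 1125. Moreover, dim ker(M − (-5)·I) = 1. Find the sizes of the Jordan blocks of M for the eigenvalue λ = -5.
Block sizes for λ = -5: [3]

Step 1 — from the characteristic polynomial, algebraic multiplicity of λ = -5 is 3. From dim ker(M − (-5)·I) = 1, there are exactly 1 Jordan blocks for λ = -5.
Step 2 — from the minimal polynomial, the factor (x + 5)^3 tells us the largest block for λ = -5 has size 3.
Step 3 — with total size 3, 1 blocks, and largest block 3, the block sizes (in nonincreasing order) are [3].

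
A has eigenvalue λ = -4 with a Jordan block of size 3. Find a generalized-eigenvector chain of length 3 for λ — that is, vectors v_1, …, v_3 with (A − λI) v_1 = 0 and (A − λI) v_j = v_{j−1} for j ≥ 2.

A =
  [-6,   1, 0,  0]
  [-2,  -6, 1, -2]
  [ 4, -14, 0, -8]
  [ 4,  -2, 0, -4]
A Jordan chain for λ = -4 of length 3:
v_1 = (2, 4, 4, -4)ᵀ
v_2 = (-2, -2, 4, 4)ᵀ
v_3 = (1, 0, 0, 0)ᵀ

Let N = A − (-4)·I. We want v_3 with N^3 v_3 = 0 but N^2 v_3 ≠ 0; then v_{j-1} := N · v_j for j = 3, …, 2.

Pick v_3 = (1, 0, 0, 0)ᵀ.
Then v_2 = N · v_3 = (-2, -2, 4, 4)ᵀ.
Then v_1 = N · v_2 = (2, 4, 4, -4)ᵀ.

Sanity check: (A − (-4)·I) v_1 = (0, 0, 0, 0)ᵀ = 0. ✓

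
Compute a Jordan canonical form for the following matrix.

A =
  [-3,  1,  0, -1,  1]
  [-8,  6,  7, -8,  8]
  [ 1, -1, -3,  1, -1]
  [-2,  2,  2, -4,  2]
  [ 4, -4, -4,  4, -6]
J_3(-2) ⊕ J_1(-2) ⊕ J_1(-2)

The characteristic polynomial is
  det(x·I − A) = x^5 + 10*x^4 + 40*x^3 + 80*x^2 + 80*x + 32 = (x + 2)^5

Eigenvalues and multiplicities (the geometric multiplicity of λ is n − rank(A − λI), which equals the number of Jordan blocks for λ):
  λ = -2: algebraic multiplicity = 5, geometric multiplicity = 3

Determining the block sizes for each eigenvalue:
  λ = -2: with am = 5 and gm = 3, the partition is not yet determined (e.g. several partitions of 5 into 3 parts exist). Let N = A − (-2)·I. Computing rank(N^1) = 2, rank(N^2) = 1, rank(N^3) = 0; the number of blocks of size ≥ j is rank(N^{j−1}) − rank(N^j), giving [3, 1, 1]. So we have 1 block(s) of size 3, 2 block(s) of size 1 → block sizes [3, 1, 1]

Assembling the blocks gives a Jordan form
J =
  [-2,  1,  0,  0,  0]
  [ 0, -2,  1,  0,  0]
  [ 0,  0, -2,  0,  0]
  [ 0,  0,  0, -2,  0]
  [ 0,  0,  0,  0, -2]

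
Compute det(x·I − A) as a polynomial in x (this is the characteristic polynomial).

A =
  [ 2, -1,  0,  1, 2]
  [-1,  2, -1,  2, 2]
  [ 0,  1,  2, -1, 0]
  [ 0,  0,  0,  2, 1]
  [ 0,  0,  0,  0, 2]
x^5 - 10*x^4 + 40*x^3 - 80*x^2 + 80*x - 32

Expanding det(x·I − A) (e.g. by cofactor expansion or by noting that A is similar to its Jordan form J, which has the same characteristic polynomial as A) gives
  χ_A(x) = x^5 - 10*x^4 + 40*x^3 - 80*x^2 + 80*x - 32
which factors as (x - 2)^5. The eigenvalues (with algebraic multiplicities) are λ = 2 with multiplicity 5.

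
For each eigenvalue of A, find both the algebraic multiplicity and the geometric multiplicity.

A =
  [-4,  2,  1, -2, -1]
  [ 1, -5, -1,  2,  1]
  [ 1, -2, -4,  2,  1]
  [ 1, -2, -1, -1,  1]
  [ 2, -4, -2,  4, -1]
λ = -3: alg = 5, geom = 4

Step 1 — factor the characteristic polynomial to read off the algebraic multiplicities:
  χ_A(x) = (x + 3)^5

Step 2 — compute geometric multiplicities via the rank-nullity identity g(λ) = n − rank(A − λI):
  rank(A − (-3)·I) = 1, so dim ker(A − (-3)·I) = n − 1 = 4

Summary:
  λ = -3: algebraic multiplicity = 5, geometric multiplicity = 4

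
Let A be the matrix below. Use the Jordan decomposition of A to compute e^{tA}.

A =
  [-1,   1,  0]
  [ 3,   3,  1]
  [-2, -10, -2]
e^{tA} =
  [2*t^2 - t + 1, t^2 + t, t^2/2]
  [2*t^2 + 3*t, t^2 + 3*t + 1, t^2/2 + t]
  [-12*t^2 - 2*t, -6*t^2 - 10*t, -3*t^2 - 2*t + 1]

Strategy: write A = P · J · P⁻¹ where J is a Jordan canonical form, so e^{tA} = P · e^{tJ} · P⁻¹, and e^{tJ} can be computed block-by-block.

A has Jordan form
J =
  [0, 1, 0]
  [0, 0, 1]
  [0, 0, 0]
(up to reordering of blocks).

Per-block formulas:
  For a 3×3 Jordan block J_3(0): exp(t · J_3(0)) = e^(0t)·(I + t·N + (t^2/2)·N^2), where N is the 3×3 nilpotent shift.

After assembling e^{tJ} and conjugating by P, we get:

e^{tA} =
  [2*t^2 - t + 1, t^2 + t, t^2/2]
  [2*t^2 + 3*t, t^2 + 3*t + 1, t^2/2 + t]
  [-12*t^2 - 2*t, -6*t^2 - 10*t, -3*t^2 - 2*t + 1]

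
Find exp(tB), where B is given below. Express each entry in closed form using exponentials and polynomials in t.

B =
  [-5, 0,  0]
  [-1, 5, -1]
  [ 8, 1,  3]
e^{tB} =
  [exp(-5*t), 0, 0]
  [-t*exp(4*t), t*exp(4*t) + exp(4*t), -t*exp(4*t)]
  [-t*exp(4*t) + exp(4*t) - exp(-5*t), t*exp(4*t), -t*exp(4*t) + exp(4*t)]

Strategy: write B = P · J · P⁻¹ where J is a Jordan canonical form, so e^{tB} = P · e^{tJ} · P⁻¹, and e^{tJ} can be computed block-by-block.

B has Jordan form
J =
  [-5, 0, 0]
  [ 0, 4, 1]
  [ 0, 0, 4]
(up to reordering of blocks).

Per-block formulas:
  For a 2×2 Jordan block J_2(4): exp(t · J_2(4)) = e^(4t)·(I + t·N), where N is the 2×2 nilpotent shift.
  For a 1×1 block at λ = -5: exp(t · [-5]) = [e^(-5t)].

After assembling e^{tJ} and conjugating by P, we get:

e^{tB} =
  [exp(-5*t), 0, 0]
  [-t*exp(4*t), t*exp(4*t) + exp(4*t), -t*exp(4*t)]
  [-t*exp(4*t) + exp(4*t) - exp(-5*t), t*exp(4*t), -t*exp(4*t) + exp(4*t)]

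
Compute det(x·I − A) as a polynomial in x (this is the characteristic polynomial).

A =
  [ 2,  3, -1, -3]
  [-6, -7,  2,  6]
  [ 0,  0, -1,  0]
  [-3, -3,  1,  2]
x^4 + 4*x^3 + 6*x^2 + 4*x + 1

Expanding det(x·I − A) (e.g. by cofactor expansion or by noting that A is similar to its Jordan form J, which has the same characteristic polynomial as A) gives
  χ_A(x) = x^4 + 4*x^3 + 6*x^2 + 4*x + 1
which factors as (x + 1)^4. The eigenvalues (with algebraic multiplicities) are λ = -1 with multiplicity 4.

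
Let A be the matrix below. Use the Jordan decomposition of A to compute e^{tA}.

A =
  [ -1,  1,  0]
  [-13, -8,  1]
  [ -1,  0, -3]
e^{tA} =
  [-2*t^2*exp(-4*t) + 3*t*exp(-4*t) + exp(-4*t), -t^2*exp(-4*t)/2 + t*exp(-4*t), t^2*exp(-4*t)/2]
  [6*t^2*exp(-4*t) - 13*t*exp(-4*t), 3*t^2*exp(-4*t)/2 - 4*t*exp(-4*t) + exp(-4*t), -3*t^2*exp(-4*t)/2 + t*exp(-4*t)]
  [-2*t^2*exp(-4*t) - t*exp(-4*t), -t^2*exp(-4*t)/2, t^2*exp(-4*t)/2 + t*exp(-4*t) + exp(-4*t)]

Strategy: write A = P · J · P⁻¹ where J is a Jordan canonical form, so e^{tA} = P · e^{tJ} · P⁻¹, and e^{tJ} can be computed block-by-block.

A has Jordan form
J =
  [-4,  1,  0]
  [ 0, -4,  1]
  [ 0,  0, -4]
(up to reordering of blocks).

Per-block formulas:
  For a 3×3 Jordan block J_3(-4): exp(t · J_3(-4)) = e^(-4t)·(I + t·N + (t^2/2)·N^2), where N is the 3×3 nilpotent shift.

After assembling e^{tJ} and conjugating by P, we get:

e^{tA} =
  [-2*t^2*exp(-4*t) + 3*t*exp(-4*t) + exp(-4*t), -t^2*exp(-4*t)/2 + t*exp(-4*t), t^2*exp(-4*t)/2]
  [6*t^2*exp(-4*t) - 13*t*exp(-4*t), 3*t^2*exp(-4*t)/2 - 4*t*exp(-4*t) + exp(-4*t), -3*t^2*exp(-4*t)/2 + t*exp(-4*t)]
  [-2*t^2*exp(-4*t) - t*exp(-4*t), -t^2*exp(-4*t)/2, t^2*exp(-4*t)/2 + t*exp(-4*t) + exp(-4*t)]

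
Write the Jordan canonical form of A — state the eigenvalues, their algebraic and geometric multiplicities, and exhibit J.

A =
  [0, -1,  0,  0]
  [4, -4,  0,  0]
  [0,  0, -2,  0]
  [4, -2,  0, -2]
J_2(-2) ⊕ J_1(-2) ⊕ J_1(-2)

The characteristic polynomial is
  det(x·I − A) = x^4 + 8*x^3 + 24*x^2 + 32*x + 16 = (x + 2)^4

Eigenvalues and multiplicities (the geometric multiplicity of λ is n − rank(A − λI), which equals the number of Jordan blocks for λ):
  λ = -2: algebraic multiplicity = 4, geometric multiplicity = 3

Determining the block sizes for each eigenvalue:
  λ = -2: 3 blocks summing to 4 forces exactly one block of size 2 and the rest size 1 → block sizes [2, 1, 1]

Assembling the blocks gives a Jordan form
J =
  [-2,  1,  0,  0]
  [ 0, -2,  0,  0]
  [ 0,  0, -2,  0]
  [ 0,  0,  0, -2]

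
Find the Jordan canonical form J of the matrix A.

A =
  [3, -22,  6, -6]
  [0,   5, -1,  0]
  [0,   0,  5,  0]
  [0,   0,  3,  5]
J_1(3) ⊕ J_2(5) ⊕ J_1(5)

The characteristic polynomial is
  det(x·I − A) = x^4 - 18*x^3 + 120*x^2 - 350*x + 375 = (x - 5)^3*(x - 3)

Eigenvalues and multiplicities (the geometric multiplicity of λ is n − rank(A − λI), which equals the number of Jordan blocks for λ):
  λ = 3: algebraic multiplicity = 1, geometric multiplicity = 1
  λ = 5: algebraic multiplicity = 3, geometric multiplicity = 2

Determining the block sizes for each eigenvalue:
  λ = 3: one block (gm = 1), so the single block has size am = 1 → block sizes [1]
  λ = 5: 2 blocks summing to 3 forces exactly one block of size 2 and the rest size 1 → block sizes [2, 1]

Assembling the blocks gives a Jordan form
J =
  [3, 0, 0, 0]
  [0, 5, 1, 0]
  [0, 0, 5, 0]
  [0, 0, 0, 5]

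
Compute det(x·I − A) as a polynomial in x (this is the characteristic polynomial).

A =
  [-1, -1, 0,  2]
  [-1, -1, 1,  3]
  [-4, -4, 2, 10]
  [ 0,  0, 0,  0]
x^4

Expanding det(x·I − A) (e.g. by cofactor expansion or by noting that A is similar to its Jordan form J, which has the same characteristic polynomial as A) gives
  χ_A(x) = x^4
which factors as x^4. The eigenvalues (with algebraic multiplicities) are λ = 0 with multiplicity 4.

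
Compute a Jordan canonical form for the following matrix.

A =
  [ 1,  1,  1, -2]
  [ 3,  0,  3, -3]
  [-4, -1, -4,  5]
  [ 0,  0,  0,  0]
J_1(-3) ⊕ J_2(0) ⊕ J_1(0)

The characteristic polynomial is
  det(x·I − A) = x^4 + 3*x^3 = x^3*(x + 3)

Eigenvalues and multiplicities (the geometric multiplicity of λ is n − rank(A − λI), which equals the number of Jordan blocks for λ):
  λ = -3: algebraic multiplicity = 1, geometric multiplicity = 1
  λ = 0: algebraic multiplicity = 3, geometric multiplicity = 2

Determining the block sizes for each eigenvalue:
  λ = -3: one block (gm = 1), so the single block has size am = 1 → block sizes [1]
  λ = 0: 2 blocks summing to 3 forces exactly one block of size 2 and the rest size 1 → block sizes [2, 1]

Assembling the blocks gives a Jordan form
J =
  [-3, 0, 0, 0]
  [ 0, 0, 1, 0]
  [ 0, 0, 0, 0]
  [ 0, 0, 0, 0]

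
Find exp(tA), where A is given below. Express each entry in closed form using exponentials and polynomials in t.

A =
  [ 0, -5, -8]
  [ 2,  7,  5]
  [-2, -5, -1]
e^{tA} =
  [5*t^2*exp(2*t) - 2*t*exp(2*t) + exp(2*t), 25*t^2*exp(2*t)/2 - 5*t*exp(2*t), 15*t^2*exp(2*t)/2 - 8*t*exp(2*t)]
  [-2*t^2*exp(2*t) + 2*t*exp(2*t), -5*t^2*exp(2*t) + 5*t*exp(2*t) + exp(2*t), -3*t^2*exp(2*t) + 5*t*exp(2*t)]
  [-2*t*exp(2*t), -5*t*exp(2*t), -3*t*exp(2*t) + exp(2*t)]

Strategy: write A = P · J · P⁻¹ where J is a Jordan canonical form, so e^{tA} = P · e^{tJ} · P⁻¹, and e^{tJ} can be computed block-by-block.

A has Jordan form
J =
  [2, 1, 0]
  [0, 2, 1]
  [0, 0, 2]
(up to reordering of blocks).

Per-block formulas:
  For a 3×3 Jordan block J_3(2): exp(t · J_3(2)) = e^(2t)·(I + t·N + (t^2/2)·N^2), where N is the 3×3 nilpotent shift.

After assembling e^{tJ} and conjugating by P, we get:

e^{tA} =
  [5*t^2*exp(2*t) - 2*t*exp(2*t) + exp(2*t), 25*t^2*exp(2*t)/2 - 5*t*exp(2*t), 15*t^2*exp(2*t)/2 - 8*t*exp(2*t)]
  [-2*t^2*exp(2*t) + 2*t*exp(2*t), -5*t^2*exp(2*t) + 5*t*exp(2*t) + exp(2*t), -3*t^2*exp(2*t) + 5*t*exp(2*t)]
  [-2*t*exp(2*t), -5*t*exp(2*t), -3*t*exp(2*t) + exp(2*t)]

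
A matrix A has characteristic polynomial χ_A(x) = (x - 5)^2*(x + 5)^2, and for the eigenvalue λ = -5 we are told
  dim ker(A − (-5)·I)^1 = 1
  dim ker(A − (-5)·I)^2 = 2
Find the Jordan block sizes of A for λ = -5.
Block sizes for λ = -5: [2]

From the dimensions of kernels of powers, the number of Jordan blocks of size at least j is d_j − d_{j−1} where d_j = dim ker(N^j) (with d_0 = 0). Computing the differences gives [1, 1].
The number of blocks of size exactly k is (#blocks of size ≥ k) − (#blocks of size ≥ k + 1), so the partition is: 1 block(s) of size 2.
In nonincreasing order the block sizes are [2].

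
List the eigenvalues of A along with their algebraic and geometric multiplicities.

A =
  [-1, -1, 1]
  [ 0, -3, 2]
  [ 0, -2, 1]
λ = -1: alg = 3, geom = 2

Step 1 — factor the characteristic polynomial to read off the algebraic multiplicities:
  χ_A(x) = (x + 1)^3

Step 2 — compute geometric multiplicities via the rank-nullity identity g(λ) = n − rank(A − λI):
  rank(A − (-1)·I) = 1, so dim ker(A − (-1)·I) = n − 1 = 2

Summary:
  λ = -1: algebraic multiplicity = 3, geometric multiplicity = 2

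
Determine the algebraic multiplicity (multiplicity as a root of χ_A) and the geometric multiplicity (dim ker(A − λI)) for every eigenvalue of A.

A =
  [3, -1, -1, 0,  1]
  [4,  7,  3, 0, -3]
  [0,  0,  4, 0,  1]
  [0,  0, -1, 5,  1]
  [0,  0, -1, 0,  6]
λ = 5: alg = 5, geom = 3

Step 1 — factor the characteristic polynomial to read off the algebraic multiplicities:
  χ_A(x) = (x - 5)^5

Step 2 — compute geometric multiplicities via the rank-nullity identity g(λ) = n − rank(A − λI):
  rank(A − (5)·I) = 2, so dim ker(A − (5)·I) = n − 2 = 3

Summary:
  λ = 5: algebraic multiplicity = 5, geometric multiplicity = 3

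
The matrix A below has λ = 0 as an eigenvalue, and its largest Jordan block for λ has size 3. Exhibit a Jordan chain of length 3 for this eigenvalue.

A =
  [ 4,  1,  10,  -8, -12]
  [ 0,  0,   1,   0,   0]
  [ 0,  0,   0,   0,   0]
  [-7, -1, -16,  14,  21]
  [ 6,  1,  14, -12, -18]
A Jordan chain for λ = 0 of length 3:
v_1 = (1, 0, 0, -1, 1)ᵀ
v_2 = (10, 1, 0, -16, 14)ᵀ
v_3 = (0, 0, 1, 0, 0)ᵀ

Let N = A − (0)·I. We want v_3 with N^3 v_3 = 0 but N^2 v_3 ≠ 0; then v_{j-1} := N · v_j for j = 3, …, 2.

Pick v_3 = (0, 0, 1, 0, 0)ᵀ.
Then v_2 = N · v_3 = (10, 1, 0, -16, 14)ᵀ.
Then v_1 = N · v_2 = (1, 0, 0, -1, 1)ᵀ.

Sanity check: (A − (0)·I) v_1 = (0, 0, 0, 0, 0)ᵀ = 0. ✓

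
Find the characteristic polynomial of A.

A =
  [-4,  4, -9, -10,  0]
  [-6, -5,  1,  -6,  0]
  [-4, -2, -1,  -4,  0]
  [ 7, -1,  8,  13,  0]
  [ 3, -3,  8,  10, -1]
x^5 - 2*x^4 - 18*x^3 - 32*x^2 - 23*x - 6

Expanding det(x·I − A) (e.g. by cofactor expansion or by noting that A is similar to its Jordan form J, which has the same characteristic polynomial as A) gives
  χ_A(x) = x^5 - 2*x^4 - 18*x^3 - 32*x^2 - 23*x - 6
which factors as (x - 6)*(x + 1)^4. The eigenvalues (with algebraic multiplicities) are λ = -1 with multiplicity 4, λ = 6 with multiplicity 1.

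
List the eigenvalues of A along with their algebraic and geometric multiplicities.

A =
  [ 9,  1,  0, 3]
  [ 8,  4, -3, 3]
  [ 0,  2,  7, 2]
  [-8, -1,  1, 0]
λ = 5: alg = 4, geom = 2

Step 1 — factor the characteristic polynomial to read off the algebraic multiplicities:
  χ_A(x) = (x - 5)^4

Step 2 — compute geometric multiplicities via the rank-nullity identity g(λ) = n − rank(A − λI):
  rank(A − (5)·I) = 2, so dim ker(A − (5)·I) = n − 2 = 2

Summary:
  λ = 5: algebraic multiplicity = 4, geometric multiplicity = 2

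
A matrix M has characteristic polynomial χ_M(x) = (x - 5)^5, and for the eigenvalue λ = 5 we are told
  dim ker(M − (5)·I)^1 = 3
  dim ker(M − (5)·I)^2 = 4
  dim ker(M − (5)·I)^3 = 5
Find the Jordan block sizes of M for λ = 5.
Block sizes for λ = 5: [3, 1, 1]

From the dimensions of kernels of powers, the number of Jordan blocks of size at least j is d_j − d_{j−1} where d_j = dim ker(N^j) (with d_0 = 0). Computing the differences gives [3, 1, 1].
The number of blocks of size exactly k is (#blocks of size ≥ k) − (#blocks of size ≥ k + 1), so the partition is: 2 block(s) of size 1, 1 block(s) of size 3.
In nonincreasing order the block sizes are [3, 1, 1].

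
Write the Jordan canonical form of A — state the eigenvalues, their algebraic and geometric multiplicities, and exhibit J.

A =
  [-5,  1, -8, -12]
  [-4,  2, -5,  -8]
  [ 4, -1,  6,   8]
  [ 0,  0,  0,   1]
J_3(1) ⊕ J_1(1)

The characteristic polynomial is
  det(x·I − A) = x^4 - 4*x^3 + 6*x^2 - 4*x + 1 = (x - 1)^4

Eigenvalues and multiplicities (the geometric multiplicity of λ is n − rank(A − λI), which equals the number of Jordan blocks for λ):
  λ = 1: algebraic multiplicity = 4, geometric multiplicity = 2

Determining the block sizes for each eigenvalue:
  λ = 1: with am = 4 and gm = 2, the partition is not yet determined (e.g. several partitions of 4 into 2 parts exist). Let N = A − (1)·I. Computing rank(N^1) = 2, rank(N^2) = 1, rank(N^3) = 0; the number of blocks of size ≥ j is rank(N^{j−1}) − rank(N^j), giving [2, 1, 1]. So we have 1 block(s) of size 3, 1 block(s) of size 1 → block sizes [3, 1]

Assembling the blocks gives a Jordan form
J =
  [1, 1, 0, 0]
  [0, 1, 1, 0]
  [0, 0, 1, 0]
  [0, 0, 0, 1]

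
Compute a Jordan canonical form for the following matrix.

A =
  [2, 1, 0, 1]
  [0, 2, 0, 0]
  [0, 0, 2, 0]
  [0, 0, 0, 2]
J_2(2) ⊕ J_1(2) ⊕ J_1(2)

The characteristic polynomial is
  det(x·I − A) = x^4 - 8*x^3 + 24*x^2 - 32*x + 16 = (x - 2)^4

Eigenvalues and multiplicities (the geometric multiplicity of λ is n − rank(A − λI), which equals the number of Jordan blocks for λ):
  λ = 2: algebraic multiplicity = 4, geometric multiplicity = 3

Determining the block sizes for each eigenvalue:
  λ = 2: 3 blocks summing to 4 forces exactly one block of size 2 and the rest size 1 → block sizes [2, 1, 1]

Assembling the blocks gives a Jordan form
J =
  [2, 1, 0, 0]
  [0, 2, 0, 0]
  [0, 0, 2, 0]
  [0, 0, 0, 2]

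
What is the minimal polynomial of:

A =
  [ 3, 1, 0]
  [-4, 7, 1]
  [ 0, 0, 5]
x^3 - 15*x^2 + 75*x - 125

The characteristic polynomial is χ_A(x) = (x - 5)^3, so the eigenvalues are known. The minimal polynomial is
  m_A(x) = Π_λ (x − λ)^{k_λ}
where k_λ is the size of the *largest* Jordan block for λ (equivalently, the smallest k with (A − λI)^k v = 0 for every generalised eigenvector v of λ).

  λ = 5: largest Jordan block has size 3, contributing (x − 5)^3

So m_A(x) = (x - 5)^3 = x^3 - 15*x^2 + 75*x - 125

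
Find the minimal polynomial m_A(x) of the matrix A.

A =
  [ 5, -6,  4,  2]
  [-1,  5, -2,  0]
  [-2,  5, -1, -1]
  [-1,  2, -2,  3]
x^2 - 6*x + 9

The characteristic polynomial is χ_A(x) = (x - 3)^4, so the eigenvalues are known. The minimal polynomial is
  m_A(x) = Π_λ (x − λ)^{k_λ}
where k_λ is the size of the *largest* Jordan block for λ (equivalently, the smallest k with (A − λI)^k v = 0 for every generalised eigenvector v of λ).

  λ = 3: largest Jordan block has size 2, contributing (x − 3)^2

So m_A(x) = (x - 3)^2 = x^2 - 6*x + 9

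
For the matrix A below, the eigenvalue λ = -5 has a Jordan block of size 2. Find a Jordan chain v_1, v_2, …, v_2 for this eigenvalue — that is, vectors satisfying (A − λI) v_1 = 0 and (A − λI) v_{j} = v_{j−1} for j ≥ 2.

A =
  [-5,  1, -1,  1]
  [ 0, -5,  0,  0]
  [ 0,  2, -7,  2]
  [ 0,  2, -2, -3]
A Jordan chain for λ = -5 of length 2:
v_1 = (1, 0, 2, 2)ᵀ
v_2 = (0, 1, 0, 0)ᵀ

Let N = A − (-5)·I. We want v_2 with N^2 v_2 = 0 but N^1 v_2 ≠ 0; then v_{j-1} := N · v_j for j = 2, …, 2.

Pick v_2 = (0, 1, 0, 0)ᵀ.
Then v_1 = N · v_2 = (1, 0, 2, 2)ᵀ.

Sanity check: (A − (-5)·I) v_1 = (0, 0, 0, 0)ᵀ = 0. ✓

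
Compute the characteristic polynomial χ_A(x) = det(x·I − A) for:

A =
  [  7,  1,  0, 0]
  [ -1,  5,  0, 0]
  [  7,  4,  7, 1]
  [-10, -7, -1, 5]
x^4 - 24*x^3 + 216*x^2 - 864*x + 1296

Expanding det(x·I − A) (e.g. by cofactor expansion or by noting that A is similar to its Jordan form J, which has the same characteristic polynomial as A) gives
  χ_A(x) = x^4 - 24*x^3 + 216*x^2 - 864*x + 1296
which factors as (x - 6)^4. The eigenvalues (with algebraic multiplicities) are λ = 6 with multiplicity 4.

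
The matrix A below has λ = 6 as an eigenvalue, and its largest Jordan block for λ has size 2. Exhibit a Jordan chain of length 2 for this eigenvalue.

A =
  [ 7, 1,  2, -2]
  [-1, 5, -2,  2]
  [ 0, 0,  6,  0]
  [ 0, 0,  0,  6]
A Jordan chain for λ = 6 of length 2:
v_1 = (1, -1, 0, 0)ᵀ
v_2 = (1, 0, 0, 0)ᵀ

Let N = A − (6)·I. We want v_2 with N^2 v_2 = 0 but N^1 v_2 ≠ 0; then v_{j-1} := N · v_j for j = 2, …, 2.

Pick v_2 = (1, 0, 0, 0)ᵀ.
Then v_1 = N · v_2 = (1, -1, 0, 0)ᵀ.

Sanity check: (A − (6)·I) v_1 = (0, 0, 0, 0)ᵀ = 0. ✓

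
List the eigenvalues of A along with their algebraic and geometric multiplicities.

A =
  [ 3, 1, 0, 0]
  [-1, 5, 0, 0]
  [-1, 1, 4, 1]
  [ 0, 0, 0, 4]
λ = 4: alg = 4, geom = 2

Step 1 — factor the characteristic polynomial to read off the algebraic multiplicities:
  χ_A(x) = (x - 4)^4

Step 2 — compute geometric multiplicities via the rank-nullity identity g(λ) = n − rank(A − λI):
  rank(A − (4)·I) = 2, so dim ker(A − (4)·I) = n − 2 = 2

Summary:
  λ = 4: algebraic multiplicity = 4, geometric multiplicity = 2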